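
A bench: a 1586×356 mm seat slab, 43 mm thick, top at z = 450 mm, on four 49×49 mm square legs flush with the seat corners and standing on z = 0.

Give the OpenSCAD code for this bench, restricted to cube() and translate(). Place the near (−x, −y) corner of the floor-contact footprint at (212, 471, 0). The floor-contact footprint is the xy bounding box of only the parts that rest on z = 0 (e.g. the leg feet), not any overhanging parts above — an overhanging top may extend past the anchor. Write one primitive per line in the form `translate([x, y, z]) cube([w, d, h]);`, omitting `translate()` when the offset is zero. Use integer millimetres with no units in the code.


// leg_h = 450 − 43 = 407
translate([212, 471, 407]) cube([1586, 356, 43]);
translate([212, 471, 0]) cube([49, 49, 407]);
translate([212, 778, 0]) cube([49, 49, 407]);
translate([1749, 471, 0]) cube([49, 49, 407]);
translate([1749, 778, 0]) cube([49, 49, 407]);


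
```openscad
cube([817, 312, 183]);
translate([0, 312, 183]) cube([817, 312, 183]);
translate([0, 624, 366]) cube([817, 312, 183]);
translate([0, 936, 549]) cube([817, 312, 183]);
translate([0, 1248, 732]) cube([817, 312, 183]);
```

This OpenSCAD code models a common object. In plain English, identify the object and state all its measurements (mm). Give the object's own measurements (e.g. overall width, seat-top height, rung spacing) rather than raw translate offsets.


A straight staircase of 5 solid steps. Each step is 817 mm wide (x), 312 mm deep (y, the going) and 183 mm tall (the rise). The first step rests on the floor; each subsequent step sits one going further in +y and one rise higher in +z, directly behind and above the previous step with no overlap.


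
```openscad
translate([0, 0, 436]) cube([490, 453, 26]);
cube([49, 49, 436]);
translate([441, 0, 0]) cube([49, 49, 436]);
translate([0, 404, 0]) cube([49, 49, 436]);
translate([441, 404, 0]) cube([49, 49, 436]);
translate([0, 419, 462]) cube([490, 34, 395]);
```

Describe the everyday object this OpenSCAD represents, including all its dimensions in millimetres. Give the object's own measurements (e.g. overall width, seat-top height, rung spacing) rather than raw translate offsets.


A chair. The seat is a 490×453×26 mm slab with its top at z = 462 mm, on four 49×49 mm corner legs (flush with the seat edges, standing on z = 0). A flat backrest 34 mm thick, 395 mm tall, spans the full seat width and rises from the seat top along its +y edge, rear face flush with the rear of the seat.


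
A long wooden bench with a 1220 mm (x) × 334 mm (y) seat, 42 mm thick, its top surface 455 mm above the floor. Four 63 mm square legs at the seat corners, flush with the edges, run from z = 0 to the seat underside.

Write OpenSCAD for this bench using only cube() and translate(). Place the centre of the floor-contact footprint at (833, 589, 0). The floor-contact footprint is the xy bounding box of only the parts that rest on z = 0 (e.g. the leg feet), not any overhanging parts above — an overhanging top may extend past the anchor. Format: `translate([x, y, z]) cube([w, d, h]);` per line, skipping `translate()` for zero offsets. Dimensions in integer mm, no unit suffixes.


// leg_h = 455 − 42 = 413
translate([223, 422, 413]) cube([1220, 334, 42]);
translate([223, 422, 0]) cube([63, 63, 413]);
translate([223, 693, 0]) cube([63, 63, 413]);
translate([1380, 422, 0]) cube([63, 63, 413]);
translate([1380, 693, 0]) cube([63, 63, 413]);


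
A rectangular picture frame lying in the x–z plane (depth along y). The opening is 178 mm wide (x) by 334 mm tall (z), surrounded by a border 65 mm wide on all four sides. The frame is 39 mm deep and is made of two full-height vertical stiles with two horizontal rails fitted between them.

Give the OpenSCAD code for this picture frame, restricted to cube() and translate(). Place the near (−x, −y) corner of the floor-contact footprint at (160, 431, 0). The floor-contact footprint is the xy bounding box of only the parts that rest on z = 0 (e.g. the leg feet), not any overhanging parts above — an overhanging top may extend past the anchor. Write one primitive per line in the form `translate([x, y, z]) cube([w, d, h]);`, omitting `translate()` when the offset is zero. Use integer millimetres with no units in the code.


translate([160, 431, 0]) cube([65, 39, 464]);
translate([403, 431, 0]) cube([65, 39, 464]);
translate([225, 431, 0]) cube([178, 39, 65]);
translate([225, 431, 399]) cube([178, 39, 65]);


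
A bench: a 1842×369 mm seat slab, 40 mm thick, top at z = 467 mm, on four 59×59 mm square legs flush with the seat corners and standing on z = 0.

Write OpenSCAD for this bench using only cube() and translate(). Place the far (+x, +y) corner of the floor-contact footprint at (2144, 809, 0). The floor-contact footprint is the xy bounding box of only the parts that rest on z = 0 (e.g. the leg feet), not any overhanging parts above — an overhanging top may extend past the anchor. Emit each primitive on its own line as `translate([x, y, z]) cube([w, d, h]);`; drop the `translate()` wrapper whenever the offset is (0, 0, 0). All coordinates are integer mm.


translate([302, 440, 427]) cube([1842, 369, 40]);
translate([302, 440, 0]) cube([59, 59, 427]);
translate([302, 750, 0]) cube([59, 59, 427]);
translate([2085, 440, 0]) cube([59, 59, 427]);
translate([2085, 750, 0]) cube([59, 59, 427]);


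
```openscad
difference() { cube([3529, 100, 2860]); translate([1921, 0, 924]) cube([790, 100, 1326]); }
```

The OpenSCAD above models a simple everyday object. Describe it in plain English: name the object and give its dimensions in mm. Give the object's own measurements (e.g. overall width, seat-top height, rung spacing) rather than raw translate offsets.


A wall 3529 mm long (x), 100 mm thick (y), 2860 mm tall, with a rectangular window opening cut through it. The opening is 790 mm wide and 1326 mm tall; its sill is at z = 924 mm and its near (−x) edge is 1921 mm from the wall's −x end. The opening passes through the full wall thickness.


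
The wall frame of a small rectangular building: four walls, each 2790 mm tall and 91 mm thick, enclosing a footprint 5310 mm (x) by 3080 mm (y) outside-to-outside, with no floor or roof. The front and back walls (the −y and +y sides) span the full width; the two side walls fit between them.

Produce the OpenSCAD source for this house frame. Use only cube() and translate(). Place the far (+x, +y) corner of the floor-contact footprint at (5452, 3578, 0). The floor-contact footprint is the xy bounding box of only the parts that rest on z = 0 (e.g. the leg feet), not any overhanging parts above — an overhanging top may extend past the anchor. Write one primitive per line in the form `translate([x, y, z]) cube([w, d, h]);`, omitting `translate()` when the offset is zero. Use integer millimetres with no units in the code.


translate([142, 498, 0]) cube([5310, 91, 2790]);
translate([142, 3487, 0]) cube([5310, 91, 2790]);
translate([142, 589, 0]) cube([91, 2898, 2790]);
translate([5361, 589, 0]) cube([91, 2898, 2790]);


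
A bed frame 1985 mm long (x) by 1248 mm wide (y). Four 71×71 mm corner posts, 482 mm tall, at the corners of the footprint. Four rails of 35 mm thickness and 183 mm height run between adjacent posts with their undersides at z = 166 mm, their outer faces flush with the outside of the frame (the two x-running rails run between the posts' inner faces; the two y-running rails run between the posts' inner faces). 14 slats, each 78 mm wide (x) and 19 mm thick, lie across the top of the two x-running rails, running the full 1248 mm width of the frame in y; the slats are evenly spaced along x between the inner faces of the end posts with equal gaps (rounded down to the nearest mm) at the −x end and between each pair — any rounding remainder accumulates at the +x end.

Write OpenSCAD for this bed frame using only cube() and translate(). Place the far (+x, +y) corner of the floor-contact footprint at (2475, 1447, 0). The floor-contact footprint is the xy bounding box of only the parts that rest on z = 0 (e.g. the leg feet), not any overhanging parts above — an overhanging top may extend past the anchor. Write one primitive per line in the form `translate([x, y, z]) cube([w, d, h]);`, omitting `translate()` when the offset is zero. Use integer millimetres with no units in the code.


translate([490, 199, 0]) cube([71, 71, 482]);
translate([490, 1376, 0]) cube([71, 71, 482]);
translate([2404, 199, 0]) cube([71, 71, 482]);
translate([2404, 1376, 0]) cube([71, 71, 482]);
translate([561, 199, 166]) cube([1843, 35, 183]);
translate([561, 1412, 166]) cube([1843, 35, 183]);
translate([490, 270, 166]) cube([35, 1106, 183]);
translate([2440, 270, 166]) cube([35, 1106, 183]);
translate([611, 199, 349]) cube([78, 1248, 19]);
translate([739, 199, 349]) cube([78, 1248, 19]);
translate([867, 199, 349]) cube([78, 1248, 19]);
translate([995, 199, 349]) cube([78, 1248, 19]);
translate([1123, 199, 349]) cube([78, 1248, 19]);
translate([1251, 199, 349]) cube([78, 1248, 19]);
translate([1379, 199, 349]) cube([78, 1248, 19]);
translate([1507, 199, 349]) cube([78, 1248, 19]);
translate([1635, 199, 349]) cube([78, 1248, 19]);
translate([1763, 199, 349]) cube([78, 1248, 19]);
translate([1891, 199, 349]) cube([78, 1248, 19]);
translate([2019, 199, 349]) cube([78, 1248, 19]);
translate([2147, 199, 349]) cube([78, 1248, 19]);
translate([2275, 199, 349]) cube([78, 1248, 19]);


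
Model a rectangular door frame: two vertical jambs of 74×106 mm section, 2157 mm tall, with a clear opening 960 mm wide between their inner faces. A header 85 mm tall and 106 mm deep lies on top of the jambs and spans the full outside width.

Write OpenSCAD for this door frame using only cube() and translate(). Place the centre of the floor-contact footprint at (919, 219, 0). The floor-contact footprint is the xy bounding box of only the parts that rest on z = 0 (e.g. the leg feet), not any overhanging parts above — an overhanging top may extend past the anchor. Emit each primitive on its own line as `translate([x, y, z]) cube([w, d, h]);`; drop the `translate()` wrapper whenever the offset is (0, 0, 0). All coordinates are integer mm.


translate([365, 166, 0]) cube([74, 106, 2157]);
translate([1399, 166, 0]) cube([74, 106, 2157]);
translate([365, 166, 2157]) cube([1108, 106, 85]);


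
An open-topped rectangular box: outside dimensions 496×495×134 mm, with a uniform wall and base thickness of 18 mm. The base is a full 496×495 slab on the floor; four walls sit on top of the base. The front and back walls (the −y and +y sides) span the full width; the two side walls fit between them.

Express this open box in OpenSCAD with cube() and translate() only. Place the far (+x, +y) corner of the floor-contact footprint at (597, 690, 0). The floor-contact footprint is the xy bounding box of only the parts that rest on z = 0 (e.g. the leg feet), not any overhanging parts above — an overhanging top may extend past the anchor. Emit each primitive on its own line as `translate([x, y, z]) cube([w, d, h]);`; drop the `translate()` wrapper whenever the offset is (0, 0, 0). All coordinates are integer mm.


translate([101, 195, 0]) cube([496, 495, 18]);
translate([101, 195, 18]) cube([496, 18, 116]);
translate([101, 672, 18]) cube([496, 18, 116]);
translate([101, 213, 18]) cube([18, 459, 116]);
translate([579, 213, 18]) cube([18, 459, 116]);


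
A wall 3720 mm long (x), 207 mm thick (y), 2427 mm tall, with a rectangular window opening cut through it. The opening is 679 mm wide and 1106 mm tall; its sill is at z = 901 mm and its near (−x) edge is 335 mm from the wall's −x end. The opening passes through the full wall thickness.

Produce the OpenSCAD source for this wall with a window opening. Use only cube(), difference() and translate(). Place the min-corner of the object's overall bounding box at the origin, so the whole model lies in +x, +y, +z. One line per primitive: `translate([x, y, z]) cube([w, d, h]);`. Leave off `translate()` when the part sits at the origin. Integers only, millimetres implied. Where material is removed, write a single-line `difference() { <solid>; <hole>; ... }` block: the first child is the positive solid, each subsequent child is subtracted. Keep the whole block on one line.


difference() { cube([3720, 207, 2427]); translate([335, 0, 901]) cube([679, 207, 1106]); }


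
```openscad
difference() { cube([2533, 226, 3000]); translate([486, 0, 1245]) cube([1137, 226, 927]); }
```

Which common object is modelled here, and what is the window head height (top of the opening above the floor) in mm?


A wall with a window opening. The window head height is 2172 mm.

A wall with a rectangular opening subtracted — a window. Sill at z = 1245, opening 927 mm tall, so the head is at 1245 + 927 = 2172 mm.


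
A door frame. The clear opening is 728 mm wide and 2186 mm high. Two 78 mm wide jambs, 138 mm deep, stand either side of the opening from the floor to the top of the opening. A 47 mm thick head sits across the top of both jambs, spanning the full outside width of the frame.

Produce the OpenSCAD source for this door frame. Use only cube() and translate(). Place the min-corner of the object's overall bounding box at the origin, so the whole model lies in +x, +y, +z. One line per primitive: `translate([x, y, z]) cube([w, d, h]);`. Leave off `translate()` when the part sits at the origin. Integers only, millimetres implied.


cube([78, 138, 2186]);
translate([806, 0, 0]) cube([78, 138, 2186]);
translate([0, 0, 2186]) cube([884, 138, 47]);


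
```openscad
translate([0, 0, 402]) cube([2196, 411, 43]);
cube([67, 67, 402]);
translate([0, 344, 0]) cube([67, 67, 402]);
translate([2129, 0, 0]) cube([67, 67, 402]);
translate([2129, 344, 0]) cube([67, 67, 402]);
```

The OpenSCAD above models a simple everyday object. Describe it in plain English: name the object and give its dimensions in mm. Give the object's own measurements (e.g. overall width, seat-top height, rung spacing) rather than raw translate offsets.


A long wooden bench with a 2196 mm (x) × 411 mm (y) seat, 43 mm thick, its top surface 445 mm above the floor. Four 67 mm square legs at the seat corners, flush with the edges, run from z = 0 to the seat underside.


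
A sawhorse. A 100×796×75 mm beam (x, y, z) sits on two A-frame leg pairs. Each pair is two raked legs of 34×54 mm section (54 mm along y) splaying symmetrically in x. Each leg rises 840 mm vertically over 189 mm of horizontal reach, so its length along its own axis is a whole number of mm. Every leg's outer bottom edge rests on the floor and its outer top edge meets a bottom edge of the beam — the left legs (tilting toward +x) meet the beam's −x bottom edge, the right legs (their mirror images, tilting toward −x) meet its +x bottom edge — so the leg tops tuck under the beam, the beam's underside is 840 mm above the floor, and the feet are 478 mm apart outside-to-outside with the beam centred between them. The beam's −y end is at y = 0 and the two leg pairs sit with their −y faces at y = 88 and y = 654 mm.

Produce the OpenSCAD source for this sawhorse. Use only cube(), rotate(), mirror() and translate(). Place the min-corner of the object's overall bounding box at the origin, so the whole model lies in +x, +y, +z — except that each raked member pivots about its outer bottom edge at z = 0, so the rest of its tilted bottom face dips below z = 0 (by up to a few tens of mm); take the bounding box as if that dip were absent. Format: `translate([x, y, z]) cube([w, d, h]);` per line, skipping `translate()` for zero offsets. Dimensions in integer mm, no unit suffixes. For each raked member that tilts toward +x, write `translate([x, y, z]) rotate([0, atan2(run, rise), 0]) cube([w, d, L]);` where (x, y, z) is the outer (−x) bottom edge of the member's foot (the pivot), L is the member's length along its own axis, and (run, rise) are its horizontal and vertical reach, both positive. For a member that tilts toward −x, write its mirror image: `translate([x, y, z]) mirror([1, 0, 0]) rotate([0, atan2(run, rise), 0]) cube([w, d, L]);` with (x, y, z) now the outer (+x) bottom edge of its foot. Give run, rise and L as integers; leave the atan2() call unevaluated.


// leg length = √(189² + 840²) = 861
// right-leg outer foot x = 2·189 + 100 = 478
// beam min-corner = (189, 0, 840)
translate([189, 0, 840]) cube([100, 796, 75]);
translate([0, 88, 0]) rotate([0, atan2(189, 840), 0]) cube([34, 54, 861]);
translate([478, 88, 0]) mirror([1, 0, 0]) rotate([0, atan2(189, 840), 0]) cube([34, 54, 861]);
translate([0, 654, 0]) rotate([0, atan2(189, 840), 0]) cube([34, 54, 861]);
translate([478, 654, 0]) mirror([1, 0, 0]) rotate([0, atan2(189, 840), 0]) cube([34, 54, 861]);


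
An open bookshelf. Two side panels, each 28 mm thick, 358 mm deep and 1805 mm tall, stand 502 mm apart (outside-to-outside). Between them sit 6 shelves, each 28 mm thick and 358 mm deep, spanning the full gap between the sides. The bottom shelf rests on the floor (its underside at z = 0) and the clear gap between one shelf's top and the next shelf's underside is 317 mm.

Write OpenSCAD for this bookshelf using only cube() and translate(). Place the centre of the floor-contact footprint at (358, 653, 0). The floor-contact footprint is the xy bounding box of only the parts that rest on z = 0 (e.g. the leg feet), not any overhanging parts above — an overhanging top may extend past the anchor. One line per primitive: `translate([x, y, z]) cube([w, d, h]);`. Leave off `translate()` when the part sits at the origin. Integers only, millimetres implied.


translate([107, 474, 0]) cube([28, 358, 1805]);
translate([581, 474, 0]) cube([28, 358, 1805]);
translate([135, 474, 0]) cube([446, 358, 28]);
translate([135, 474, 345]) cube([446, 358, 28]);
translate([135, 474, 690]) cube([446, 358, 28]);
translate([135, 474, 1035]) cube([446, 358, 28]);
translate([135, 474, 1380]) cube([446, 358, 28]);
translate([135, 474, 1725]) cube([446, 358, 28]);


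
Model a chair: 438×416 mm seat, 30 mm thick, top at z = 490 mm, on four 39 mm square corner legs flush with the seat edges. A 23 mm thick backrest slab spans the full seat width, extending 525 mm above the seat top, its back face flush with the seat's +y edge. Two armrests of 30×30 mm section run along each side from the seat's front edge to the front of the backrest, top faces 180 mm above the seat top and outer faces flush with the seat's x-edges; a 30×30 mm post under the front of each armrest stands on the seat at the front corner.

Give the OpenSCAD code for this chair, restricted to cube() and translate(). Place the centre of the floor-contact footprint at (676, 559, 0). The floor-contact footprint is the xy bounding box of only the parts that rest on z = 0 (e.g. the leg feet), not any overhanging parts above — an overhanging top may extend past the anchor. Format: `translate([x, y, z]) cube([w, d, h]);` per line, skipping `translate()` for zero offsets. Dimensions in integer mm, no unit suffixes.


translate([457, 351, 460]) cube([438, 416, 30]);
translate([457, 351, 0]) cube([39, 39, 460]);
translate([856, 351, 0]) cube([39, 39, 460]);
translate([457, 728, 0]) cube([39, 39, 460]);
translate([856, 728, 0]) cube([39, 39, 460]);
translate([457, 744, 490]) cube([438, 23, 525]);
translate([457, 351, 640]) cube([30, 393, 30]);
translate([865, 351, 640]) cube([30, 393, 30]);
translate([457, 351, 490]) cube([30, 30, 150]);
translate([865, 351, 490]) cube([30, 30, 150]);


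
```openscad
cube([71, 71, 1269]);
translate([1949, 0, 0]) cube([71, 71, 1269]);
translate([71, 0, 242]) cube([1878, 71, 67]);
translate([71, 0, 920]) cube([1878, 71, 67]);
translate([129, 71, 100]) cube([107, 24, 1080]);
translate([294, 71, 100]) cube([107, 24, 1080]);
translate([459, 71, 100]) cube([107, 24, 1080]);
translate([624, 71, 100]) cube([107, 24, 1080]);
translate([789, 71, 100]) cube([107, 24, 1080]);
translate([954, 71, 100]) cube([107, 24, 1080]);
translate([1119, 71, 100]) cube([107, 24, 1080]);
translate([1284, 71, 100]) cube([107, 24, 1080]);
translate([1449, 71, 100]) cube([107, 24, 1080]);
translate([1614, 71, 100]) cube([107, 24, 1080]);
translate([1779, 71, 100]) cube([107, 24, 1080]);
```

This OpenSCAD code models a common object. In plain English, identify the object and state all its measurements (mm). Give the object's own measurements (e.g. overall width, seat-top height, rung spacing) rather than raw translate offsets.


A fence section. Two 71×71 mm posts, 1269 mm tall, stand on the floor with a clear span of 1878 mm between their inner faces. Two horizontal rails of 71×67 mm section span the gap between the posts with their undersides at z = 242 mm and z = 920 mm, flush with the posts' −y face. 11 pickets, each 107 mm wide, 24 mm thick and 1080 mm tall, are fixed to the +y face of the rails with their bottoms at z = 100 mm, spaced across the span with a 58 mm gap after the −x post and between neighbouring pickets, with 63 mm left before the +x post.


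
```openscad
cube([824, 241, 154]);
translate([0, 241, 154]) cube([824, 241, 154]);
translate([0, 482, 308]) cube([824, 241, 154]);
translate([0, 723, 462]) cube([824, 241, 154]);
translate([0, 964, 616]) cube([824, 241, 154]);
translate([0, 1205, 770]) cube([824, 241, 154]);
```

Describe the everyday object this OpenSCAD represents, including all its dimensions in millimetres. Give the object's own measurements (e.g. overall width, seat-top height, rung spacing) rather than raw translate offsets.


A straight staircase of 6 solid steps. Each step is 824 mm wide (x), 241 mm deep (y, the going) and 154 mm tall (the rise). The first step rests on the floor; each subsequent step sits one going further in +y and one rise higher in +z, directly behind and above the previous step with no overlap.


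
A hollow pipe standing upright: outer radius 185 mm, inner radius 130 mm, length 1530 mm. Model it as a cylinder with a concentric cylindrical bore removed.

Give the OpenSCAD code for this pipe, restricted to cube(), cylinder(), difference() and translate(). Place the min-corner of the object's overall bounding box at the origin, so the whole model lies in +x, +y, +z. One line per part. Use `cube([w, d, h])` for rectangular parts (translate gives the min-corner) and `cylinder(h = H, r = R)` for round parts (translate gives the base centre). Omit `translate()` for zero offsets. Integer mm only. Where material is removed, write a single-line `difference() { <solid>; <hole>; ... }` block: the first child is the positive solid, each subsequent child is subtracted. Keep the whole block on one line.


difference() { translate([185, 185, 0]) cylinder(h = 1530, r = 185); translate([185, 185, 0]) cylinder(h = 1530, r = 130); }


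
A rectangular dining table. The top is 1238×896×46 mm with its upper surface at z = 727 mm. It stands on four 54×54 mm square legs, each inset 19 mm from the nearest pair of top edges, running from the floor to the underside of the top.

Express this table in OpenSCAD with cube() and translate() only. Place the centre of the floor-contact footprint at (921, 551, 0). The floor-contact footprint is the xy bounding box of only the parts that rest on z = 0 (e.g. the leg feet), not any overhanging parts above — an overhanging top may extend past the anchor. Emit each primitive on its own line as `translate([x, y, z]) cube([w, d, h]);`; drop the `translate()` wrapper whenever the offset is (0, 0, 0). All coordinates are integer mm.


// leg_h = 727 - 46 = 681
translate([302, 103, 681]) cube([1238, 896, 46]);
translate([321, 122, 0]) cube([54, 54, 681]);
translate([1467, 122, 0]) cube([54, 54, 681]);
translate([321, 926, 0]) cube([54, 54, 681]);
translate([1467, 926, 0]) cube([54, 54, 681]);


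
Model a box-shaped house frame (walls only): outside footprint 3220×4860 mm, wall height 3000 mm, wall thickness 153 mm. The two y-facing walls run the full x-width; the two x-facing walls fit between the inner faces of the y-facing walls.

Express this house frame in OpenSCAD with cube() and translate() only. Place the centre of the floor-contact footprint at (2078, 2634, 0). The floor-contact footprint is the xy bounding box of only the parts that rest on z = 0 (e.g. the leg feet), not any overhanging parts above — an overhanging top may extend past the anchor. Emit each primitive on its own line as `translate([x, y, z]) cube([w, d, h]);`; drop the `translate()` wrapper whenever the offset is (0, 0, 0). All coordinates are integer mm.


translate([468, 204, 0]) cube([3220, 153, 3000]);
translate([468, 4911, 0]) cube([3220, 153, 3000]);
translate([468, 357, 0]) cube([153, 4554, 3000]);
translate([3535, 357, 0]) cube([153, 4554, 3000]);


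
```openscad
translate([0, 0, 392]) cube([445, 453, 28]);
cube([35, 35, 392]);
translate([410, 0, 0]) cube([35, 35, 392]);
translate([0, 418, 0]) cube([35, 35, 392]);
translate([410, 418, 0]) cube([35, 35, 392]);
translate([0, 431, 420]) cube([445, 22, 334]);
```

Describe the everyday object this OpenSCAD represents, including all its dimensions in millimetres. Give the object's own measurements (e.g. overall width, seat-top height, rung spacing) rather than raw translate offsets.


A chair. The seat is a 445×453×28 mm slab with its top at z = 420 mm, on four 35×35 mm corner legs (flush with the seat edges, standing on z = 0). A flat backrest 22 mm thick, 334 mm tall, spans the full seat width and rises from the seat top along its +y edge, rear face flush with the rear of the seat.


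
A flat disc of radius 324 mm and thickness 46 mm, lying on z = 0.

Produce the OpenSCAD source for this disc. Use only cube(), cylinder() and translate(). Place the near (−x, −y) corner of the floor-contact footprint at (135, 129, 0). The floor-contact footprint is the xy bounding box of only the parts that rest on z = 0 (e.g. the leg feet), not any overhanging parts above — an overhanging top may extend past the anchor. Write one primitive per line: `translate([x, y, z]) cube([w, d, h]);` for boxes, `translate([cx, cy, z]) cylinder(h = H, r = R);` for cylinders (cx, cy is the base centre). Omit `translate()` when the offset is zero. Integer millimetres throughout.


translate([459, 453, 0]) cylinder(h = 46, r = 324);


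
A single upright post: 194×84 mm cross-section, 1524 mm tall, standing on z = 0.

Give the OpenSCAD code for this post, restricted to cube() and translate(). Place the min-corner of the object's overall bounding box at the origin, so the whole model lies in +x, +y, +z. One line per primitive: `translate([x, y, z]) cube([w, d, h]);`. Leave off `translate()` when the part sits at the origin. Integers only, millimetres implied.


cube([194, 84, 1524]);


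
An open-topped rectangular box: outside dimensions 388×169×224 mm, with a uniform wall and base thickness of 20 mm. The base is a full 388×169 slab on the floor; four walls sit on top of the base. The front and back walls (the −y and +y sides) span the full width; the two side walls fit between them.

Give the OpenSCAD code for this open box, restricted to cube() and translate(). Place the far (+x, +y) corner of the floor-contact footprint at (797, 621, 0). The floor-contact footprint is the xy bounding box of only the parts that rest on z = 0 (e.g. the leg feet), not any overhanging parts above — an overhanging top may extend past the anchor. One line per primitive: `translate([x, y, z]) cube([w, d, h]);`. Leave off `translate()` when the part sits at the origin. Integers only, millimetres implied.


translate([409, 452, 0]) cube([388, 169, 20]);
translate([409, 452, 20]) cube([388, 20, 204]);
translate([409, 601, 20]) cube([388, 20, 204]);
translate([409, 472, 20]) cube([20, 129, 204]);
translate([777, 472, 20]) cube([20, 129, 204]);


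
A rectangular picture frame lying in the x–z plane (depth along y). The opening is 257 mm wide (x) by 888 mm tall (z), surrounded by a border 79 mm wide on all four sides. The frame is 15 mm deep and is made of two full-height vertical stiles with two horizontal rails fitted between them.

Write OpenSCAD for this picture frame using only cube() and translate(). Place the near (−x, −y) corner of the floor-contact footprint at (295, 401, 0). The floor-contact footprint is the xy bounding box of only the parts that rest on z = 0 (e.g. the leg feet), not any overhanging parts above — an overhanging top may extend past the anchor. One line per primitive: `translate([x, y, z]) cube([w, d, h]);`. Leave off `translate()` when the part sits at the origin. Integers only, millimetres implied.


translate([295, 401, 0]) cube([79, 15, 1046]);
translate([631, 401, 0]) cube([79, 15, 1046]);
translate([374, 401, 0]) cube([257, 15, 79]);
translate([374, 401, 967]) cube([257, 15, 79]);


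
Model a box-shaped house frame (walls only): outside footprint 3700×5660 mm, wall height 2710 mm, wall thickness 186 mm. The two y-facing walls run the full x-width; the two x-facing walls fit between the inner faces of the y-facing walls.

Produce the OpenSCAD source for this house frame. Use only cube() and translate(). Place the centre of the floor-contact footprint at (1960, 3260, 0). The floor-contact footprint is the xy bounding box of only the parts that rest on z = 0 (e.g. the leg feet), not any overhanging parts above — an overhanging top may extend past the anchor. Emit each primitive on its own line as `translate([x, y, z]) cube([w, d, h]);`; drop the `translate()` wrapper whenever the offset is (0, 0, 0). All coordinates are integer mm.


translate([110, 430, 0]) cube([3700, 186, 2710]);
translate([110, 5904, 0]) cube([3700, 186, 2710]);
translate([110, 616, 0]) cube([186, 5288, 2710]);
translate([3624, 616, 0]) cube([186, 5288, 2710]);


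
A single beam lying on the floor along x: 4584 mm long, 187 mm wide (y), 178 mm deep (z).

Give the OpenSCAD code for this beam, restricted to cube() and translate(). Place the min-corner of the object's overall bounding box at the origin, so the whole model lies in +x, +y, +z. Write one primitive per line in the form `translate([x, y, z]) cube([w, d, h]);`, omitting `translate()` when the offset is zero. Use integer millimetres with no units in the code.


cube([4584, 187, 178]);


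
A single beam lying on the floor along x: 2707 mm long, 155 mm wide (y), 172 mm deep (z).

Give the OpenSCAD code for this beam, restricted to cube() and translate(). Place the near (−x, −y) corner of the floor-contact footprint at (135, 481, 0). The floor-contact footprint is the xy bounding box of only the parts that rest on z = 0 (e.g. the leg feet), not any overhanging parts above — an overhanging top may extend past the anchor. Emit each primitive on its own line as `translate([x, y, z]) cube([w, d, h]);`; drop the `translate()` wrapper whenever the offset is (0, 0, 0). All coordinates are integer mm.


translate([135, 481, 0]) cube([2707, 155, 172]);


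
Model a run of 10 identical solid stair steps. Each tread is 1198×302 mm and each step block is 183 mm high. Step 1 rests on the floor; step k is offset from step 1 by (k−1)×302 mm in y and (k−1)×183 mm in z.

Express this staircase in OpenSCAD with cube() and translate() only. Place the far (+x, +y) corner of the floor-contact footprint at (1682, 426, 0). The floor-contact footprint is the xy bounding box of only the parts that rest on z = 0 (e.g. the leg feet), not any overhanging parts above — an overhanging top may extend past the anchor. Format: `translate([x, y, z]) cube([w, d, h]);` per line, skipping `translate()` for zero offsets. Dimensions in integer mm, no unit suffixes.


translate([484, 124, 0]) cube([1198, 302, 183]);
translate([484, 426, 183]) cube([1198, 302, 183]);
translate([484, 728, 366]) cube([1198, 302, 183]);
translate([484, 1030, 549]) cube([1198, 302, 183]);
translate([484, 1332, 732]) cube([1198, 302, 183]);
translate([484, 1634, 915]) cube([1198, 302, 183]);
translate([484, 1936, 1098]) cube([1198, 302, 183]);
translate([484, 2238, 1281]) cube([1198, 302, 183]);
translate([484, 2540, 1464]) cube([1198, 302, 183]);
translate([484, 2842, 1647]) cube([1198, 302, 183]);


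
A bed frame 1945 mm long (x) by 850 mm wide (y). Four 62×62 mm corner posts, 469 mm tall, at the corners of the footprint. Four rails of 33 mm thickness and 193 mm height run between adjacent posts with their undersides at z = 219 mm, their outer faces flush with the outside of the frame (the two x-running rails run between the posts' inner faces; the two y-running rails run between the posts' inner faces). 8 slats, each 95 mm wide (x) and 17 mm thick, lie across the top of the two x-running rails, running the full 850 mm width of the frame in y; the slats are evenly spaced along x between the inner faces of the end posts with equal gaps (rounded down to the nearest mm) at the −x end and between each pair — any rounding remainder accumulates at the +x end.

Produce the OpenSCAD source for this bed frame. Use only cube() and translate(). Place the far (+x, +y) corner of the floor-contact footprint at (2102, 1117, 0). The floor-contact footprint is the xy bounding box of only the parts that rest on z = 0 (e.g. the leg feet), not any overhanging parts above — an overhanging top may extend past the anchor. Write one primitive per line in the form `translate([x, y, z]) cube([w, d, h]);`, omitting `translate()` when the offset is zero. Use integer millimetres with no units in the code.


translate([157, 267, 0]) cube([62, 62, 469]);
translate([157, 1055, 0]) cube([62, 62, 469]);
translate([2040, 267, 0]) cube([62, 62, 469]);
translate([2040, 1055, 0]) cube([62, 62, 469]);
translate([219, 267, 219]) cube([1821, 33, 193]);
translate([219, 1084, 219]) cube([1821, 33, 193]);
translate([157, 329, 219]) cube([33, 726, 193]);
translate([2069, 329, 219]) cube([33, 726, 193]);
translate([336, 267, 412]) cube([95, 850, 17]);
translate([548, 267, 412]) cube([95, 850, 17]);
translate([760, 267, 412]) cube([95, 850, 17]);
translate([972, 267, 412]) cube([95, 850, 17]);
translate([1184, 267, 412]) cube([95, 850, 17]);
translate([1396, 267, 412]) cube([95, 850, 17]);
translate([1608, 267, 412]) cube([95, 850, 17]);
translate([1820, 267, 412]) cube([95, 850, 17]);


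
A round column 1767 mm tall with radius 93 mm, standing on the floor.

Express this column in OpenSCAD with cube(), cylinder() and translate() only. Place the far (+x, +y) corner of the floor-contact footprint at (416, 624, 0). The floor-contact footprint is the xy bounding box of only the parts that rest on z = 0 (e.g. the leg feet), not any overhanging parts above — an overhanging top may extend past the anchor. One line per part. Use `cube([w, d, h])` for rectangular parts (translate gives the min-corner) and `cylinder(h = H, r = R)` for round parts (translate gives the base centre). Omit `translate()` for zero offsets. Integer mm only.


translate([323, 531, 0]) cylinder(h = 1767, r = 93);


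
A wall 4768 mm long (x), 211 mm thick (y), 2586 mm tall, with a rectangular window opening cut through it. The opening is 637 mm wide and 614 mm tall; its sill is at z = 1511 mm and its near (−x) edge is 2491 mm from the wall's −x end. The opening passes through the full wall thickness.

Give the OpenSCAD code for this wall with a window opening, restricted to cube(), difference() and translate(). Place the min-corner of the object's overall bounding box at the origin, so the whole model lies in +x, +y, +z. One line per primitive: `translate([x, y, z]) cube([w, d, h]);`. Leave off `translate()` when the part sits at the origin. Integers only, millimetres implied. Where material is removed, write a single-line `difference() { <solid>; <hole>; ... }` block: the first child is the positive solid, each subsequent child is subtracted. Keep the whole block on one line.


difference() { cube([4768, 211, 2586]); translate([2491, 0, 1511]) cube([637, 211, 614]); }


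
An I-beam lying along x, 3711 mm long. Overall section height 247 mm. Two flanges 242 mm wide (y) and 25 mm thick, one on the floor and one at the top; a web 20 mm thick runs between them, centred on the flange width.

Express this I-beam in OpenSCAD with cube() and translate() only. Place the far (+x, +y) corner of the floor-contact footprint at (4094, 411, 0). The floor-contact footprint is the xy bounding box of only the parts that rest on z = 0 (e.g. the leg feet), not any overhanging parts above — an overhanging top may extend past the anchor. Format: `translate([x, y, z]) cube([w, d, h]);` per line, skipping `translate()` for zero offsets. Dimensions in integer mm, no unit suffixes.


translate([383, 169, 0]) cube([3711, 242, 25]);
translate([383, 280, 25]) cube([3711, 20, 197]);
translate([383, 169, 222]) cube([3711, 242, 25]);


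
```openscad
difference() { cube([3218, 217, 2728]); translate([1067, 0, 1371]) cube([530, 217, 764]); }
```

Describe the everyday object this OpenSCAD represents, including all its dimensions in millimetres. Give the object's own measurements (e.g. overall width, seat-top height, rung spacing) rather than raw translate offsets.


A wall 3218 mm long (x), 217 mm thick (y), 2728 mm tall, with a rectangular window opening cut through it. The opening is 530 mm wide and 764 mm tall; its sill is at z = 1371 mm and its near (−x) edge is 1067 mm from the wall's −x end. The opening passes through the full wall thickness.


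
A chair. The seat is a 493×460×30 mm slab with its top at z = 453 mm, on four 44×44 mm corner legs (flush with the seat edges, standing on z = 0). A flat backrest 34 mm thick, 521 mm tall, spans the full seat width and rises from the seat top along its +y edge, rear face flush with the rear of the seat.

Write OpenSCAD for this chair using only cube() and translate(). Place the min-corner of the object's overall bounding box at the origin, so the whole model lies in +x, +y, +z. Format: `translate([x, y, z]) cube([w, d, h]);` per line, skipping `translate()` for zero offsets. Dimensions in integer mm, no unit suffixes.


translate([0, 0, 423]) cube([493, 460, 30]);
cube([44, 44, 423]);
translate([449, 0, 0]) cube([44, 44, 423]);
translate([0, 416, 0]) cube([44, 44, 423]);
translate([449, 416, 0]) cube([44, 44, 423]);
translate([0, 426, 453]) cube([493, 34, 521]);


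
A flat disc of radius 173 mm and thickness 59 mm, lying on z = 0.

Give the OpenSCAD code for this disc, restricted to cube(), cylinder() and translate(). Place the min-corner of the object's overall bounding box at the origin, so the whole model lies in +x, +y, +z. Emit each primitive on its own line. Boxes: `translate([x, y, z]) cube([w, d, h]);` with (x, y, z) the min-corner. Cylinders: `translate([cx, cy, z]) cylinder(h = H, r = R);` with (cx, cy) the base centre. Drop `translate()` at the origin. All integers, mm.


translate([173, 173, 0]) cylinder(h = 59, r = 173);


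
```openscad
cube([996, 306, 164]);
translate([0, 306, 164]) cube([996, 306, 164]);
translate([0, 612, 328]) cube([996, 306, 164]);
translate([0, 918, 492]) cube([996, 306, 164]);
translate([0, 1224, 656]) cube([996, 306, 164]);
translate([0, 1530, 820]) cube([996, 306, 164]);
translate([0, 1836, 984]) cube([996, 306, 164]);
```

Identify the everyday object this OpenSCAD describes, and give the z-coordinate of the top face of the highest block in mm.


A staircase. The total rise is 1148 mm.

7 identical blocks, each offset up and back from the previous — a staircase. Each step is 164 mm tall and there are 7 of them, so the total rise is 7 × 164 = 1148 mm.


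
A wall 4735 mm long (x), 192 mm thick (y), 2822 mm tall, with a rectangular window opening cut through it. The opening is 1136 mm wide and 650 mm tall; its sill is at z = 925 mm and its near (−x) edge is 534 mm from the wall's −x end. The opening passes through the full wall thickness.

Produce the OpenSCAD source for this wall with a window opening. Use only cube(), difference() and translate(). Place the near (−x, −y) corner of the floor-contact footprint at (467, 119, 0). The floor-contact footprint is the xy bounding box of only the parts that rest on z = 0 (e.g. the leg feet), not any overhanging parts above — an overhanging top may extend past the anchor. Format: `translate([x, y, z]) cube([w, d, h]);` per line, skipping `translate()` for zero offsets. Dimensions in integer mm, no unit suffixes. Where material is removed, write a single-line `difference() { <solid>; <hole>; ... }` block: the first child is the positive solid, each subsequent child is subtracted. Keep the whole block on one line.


difference() { translate([467, 119, 0]) cube([4735, 192, 2822]); translate([1001, 119, 925]) cube([1136, 192, 650]); }
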